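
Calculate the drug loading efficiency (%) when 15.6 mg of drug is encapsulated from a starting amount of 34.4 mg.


Drug loading efficiency = (drug loaded / drug initial) * 100
DLE = 15.6 / 34.4 * 100
DLE = 0.4535 * 100
DLE = 45.35%

45.35


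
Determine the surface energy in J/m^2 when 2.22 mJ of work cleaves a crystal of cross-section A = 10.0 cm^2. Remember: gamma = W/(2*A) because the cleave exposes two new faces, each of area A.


Convert: A = 10.0 cm^2 = 0.001 m^2, W = 2.22 mJ = 0.00222 J
Cleaving exposes two faces of area A, so total new surface = 2*A and gamma = W / (2*A)
gamma = 0.00222 / (2 * 0.001)
gamma = 1.11 J/m^2

1.11


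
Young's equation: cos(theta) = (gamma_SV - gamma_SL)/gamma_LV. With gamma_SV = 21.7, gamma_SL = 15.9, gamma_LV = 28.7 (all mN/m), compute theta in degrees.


cos(theta) = (gamma_SV - gamma_SL) / gamma_LV
cos(theta) = (21.7 - 15.9) / 28.7
cos(theta) = 0.202091
theta = arccos(0.202091) = 78.34 degrees

78.34


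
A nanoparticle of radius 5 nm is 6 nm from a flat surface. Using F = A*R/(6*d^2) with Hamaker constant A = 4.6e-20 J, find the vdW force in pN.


Convert to SI: R = 5 nm = 5e-09 m, d = 6 nm = 6e-09 m
F = A * R / (6 * d^2)
F = 4.6e-20 * 5e-09 / (6 * (6e-09)^2)
F = 1.06481e-12 N = 1.065 pN

1.065


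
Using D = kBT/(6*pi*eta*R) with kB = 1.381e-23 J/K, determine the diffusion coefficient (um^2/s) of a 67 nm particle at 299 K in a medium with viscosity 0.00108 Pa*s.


Radius R = 67/2 = 33.5 nm = 3.35e-08 m
D = kB*T / (6*pi*eta*R)
D = 1.381e-23 * 299 / (6 * pi * 0.00108 * 3.35e-08)
D = 6.05474e-12 m^2/s = 6.055 um^2/s

6.055


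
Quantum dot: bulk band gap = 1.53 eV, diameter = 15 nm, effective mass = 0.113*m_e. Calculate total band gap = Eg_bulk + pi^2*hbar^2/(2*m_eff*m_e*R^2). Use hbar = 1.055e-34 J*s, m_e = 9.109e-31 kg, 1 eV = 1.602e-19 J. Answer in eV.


Radius R = 15/2 nm = 7.5e-09 m
Confinement energy dE = pi^2 * hbar^2 / (2 * m_eff * m_e * R^2)
dE = pi^2 * (1.055e-34)^2 / (2 * 0.113 * 9.109e-31 * (7.5e-09)^2) J, divided by 1.602e-19 J/eV
dE = 0.0592 eV
Total band gap = E_g(bulk) + dE = 1.53 + 0.0592 = 1.5892 eV

1.5892


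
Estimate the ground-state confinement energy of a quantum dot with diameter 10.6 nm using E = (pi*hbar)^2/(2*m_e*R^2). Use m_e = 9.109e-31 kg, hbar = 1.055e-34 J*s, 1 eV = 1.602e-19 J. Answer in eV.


Radius R = 10.6/2 = 5.3 nm = 5.3e-09 m
E = (pi * 1.055e-34)^2 / (2 * 9.109e-31 * (5.3e-09)^2)
E(J) = 2.14661e-21
E = E(J) / 1.602e-19 = 0.0134 eV

0.0134


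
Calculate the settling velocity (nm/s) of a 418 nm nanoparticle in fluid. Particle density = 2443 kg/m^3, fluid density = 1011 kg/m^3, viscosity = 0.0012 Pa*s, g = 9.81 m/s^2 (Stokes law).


Radius R = 418/2 nm = 2.09e-07 m
Density difference = 2443 - 1011 = 1432 kg/m^3
v = 2 * R^2 * (rho_p - rho_f) * g / (9 * eta)
v = 2 * (2.09e-07)^2 * 1432 * 9.81 / (9 * 0.0012)
v = 1.13635e-07 m/s = 113.6347 nm/s

113.6347


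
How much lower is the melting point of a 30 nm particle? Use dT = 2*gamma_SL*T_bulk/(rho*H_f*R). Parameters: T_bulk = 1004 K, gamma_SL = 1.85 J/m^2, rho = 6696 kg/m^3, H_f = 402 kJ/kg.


Radius R = 30/2 = 15 nm = 1.5e-08 m
Convert H_f = 402 kJ/kg = 402000 J/kg
dT = 2 * gamma_SL * T_bulk / (rho * H_f * R)
dT = 2 * 1.85 * 1004 / (6696 * 402000 * 1.5e-08)
dT = 92.0 K

92.0


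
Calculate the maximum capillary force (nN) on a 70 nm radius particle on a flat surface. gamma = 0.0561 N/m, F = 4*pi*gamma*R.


Convert radius: R = 70 nm = 7e-08 m
F = 4 * pi * gamma * R
F = 4 * pi * 0.0561 * 7e-08
F = 4.93481e-08 N = 49.3481 nN

49.3481


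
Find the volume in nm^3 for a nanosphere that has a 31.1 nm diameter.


Radius r = 31.1/2 = 15.55 nm
Volume V = (4/3) * pi * r^3
V = (4/3) * pi * (15.55)^3
V = 15749.97 nm^3

15749.97


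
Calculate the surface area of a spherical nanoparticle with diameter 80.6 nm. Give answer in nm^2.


Radius r = 80.6/2 = 40.3 nm
Surface area SA = 4 * pi * r^2
SA = 4 * pi * (40.3)^2
SA = 20408.92 nm^2

20408.92


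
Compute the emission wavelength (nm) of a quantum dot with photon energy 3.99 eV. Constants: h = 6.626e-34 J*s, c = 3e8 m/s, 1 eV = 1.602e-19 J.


Convert energy: E = 3.99 eV = 3.99 * 1.602e-19 = 6.39198e-19 J
lambda = h*c / E = 6.626e-34 * 3e8 / 6.39198e-19
lambda = 3.10983e-07 m = 311.0 nm

311.0


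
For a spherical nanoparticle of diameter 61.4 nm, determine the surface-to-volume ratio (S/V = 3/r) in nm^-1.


Radius r = 61.4/2 = 30.7 nm
S/V = 3 / r = 3 / 30.7
S/V = 0.0977 nm^-1

0.0977


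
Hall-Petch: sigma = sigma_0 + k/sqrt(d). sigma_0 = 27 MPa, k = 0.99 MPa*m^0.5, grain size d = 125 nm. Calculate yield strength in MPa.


d = 125 nm = 1.25e-07 m
sqrt(d) = 0.0003535534
Hall-Petch contribution = k / sqrt(d) = 0.99 / 0.0003535534 = 2800.1 MPa
sigma = sigma_0 + k/sqrt(d) = 27 + 2800.1 = 2827.1 MPa

2827.1


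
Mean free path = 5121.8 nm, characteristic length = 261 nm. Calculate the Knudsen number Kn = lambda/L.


Knudsen number Kn = lambda / L
Kn = 5121.8 / 261
Kn = 19.6238

19.6238


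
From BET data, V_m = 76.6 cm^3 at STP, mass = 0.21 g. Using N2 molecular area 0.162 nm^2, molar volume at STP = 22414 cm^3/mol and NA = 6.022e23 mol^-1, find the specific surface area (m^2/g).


Number of moles in monolayer = V_m / 22414 = 76.6 / 22414 = 0.00341751
Number of molecules = moles * NA = 0.00341751 * 6.022e23
SA = molecules * sigma / mass
SA = (76.6 / 22414) * 6.022e23 * 0.162e-18 / 0.21
SA = 1587.6 m^2/g

1587.6


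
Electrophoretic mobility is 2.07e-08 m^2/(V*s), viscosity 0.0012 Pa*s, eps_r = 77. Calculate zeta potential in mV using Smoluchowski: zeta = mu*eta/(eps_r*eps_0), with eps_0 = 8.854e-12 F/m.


Smoluchowski equation: zeta = mu * eta / (eps_r * eps_0)
zeta = 2.07e-08 * 0.0012 / (77 * 8.854e-12)
zeta = 0.036435 V = 36.44 mV

36.44


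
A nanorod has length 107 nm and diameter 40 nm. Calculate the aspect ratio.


Aspect ratio AR = length / diameter
AR = 107 / 40
AR = 2.67

2.67


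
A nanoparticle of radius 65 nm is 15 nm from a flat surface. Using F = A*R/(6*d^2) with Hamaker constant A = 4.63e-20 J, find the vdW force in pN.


Convert to SI: R = 65 nm = 6.5e-08 m, d = 15 nm = 1.5e-08 m
F = A * R / (6 * d^2)
F = 4.63e-20 * 6.5e-08 / (6 * (1.5e-08)^2)
F = 2.22926e-12 N = 2.229 pN

2.229


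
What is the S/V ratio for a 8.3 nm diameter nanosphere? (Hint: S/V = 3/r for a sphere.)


Radius r = 8.3/2 = 4.15 nm
S/V = 3 / r = 3 / 4.15
S/V = 0.7229 nm^-1

0.7229


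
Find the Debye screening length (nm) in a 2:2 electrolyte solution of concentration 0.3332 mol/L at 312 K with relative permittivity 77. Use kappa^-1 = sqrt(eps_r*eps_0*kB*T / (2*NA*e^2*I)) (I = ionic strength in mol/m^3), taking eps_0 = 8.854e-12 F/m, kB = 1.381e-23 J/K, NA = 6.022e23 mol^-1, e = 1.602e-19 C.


Ionic strength I = 0.3332 * 2^2 * 1000 = 1332.8 mol/m^3
kappa^-1 = sqrt(77 * 8.854e-12 * 1.381e-23 * 312 / (2 * 6.022e23 * (1.602e-19)^2 * 1332.8))
kappa^-1 = 0.267 nm

0.267


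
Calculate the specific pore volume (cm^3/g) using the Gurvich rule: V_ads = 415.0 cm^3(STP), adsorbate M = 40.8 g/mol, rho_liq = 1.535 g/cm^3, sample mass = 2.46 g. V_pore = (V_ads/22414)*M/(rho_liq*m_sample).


Moles adsorbed n = V_ads / 22414 = 415.0 / 22414 = 1.851521e-02 mol
Liquid volume V_liq = n * M / rho_liq = 1.851521e-02 * 40.8 / 1.535 = 0.49213 cm^3
Specific pore volume V_pore = V_liq / m_sample = 0.49213 / 2.46
V_pore = 0.2001 cm^3/g

0.2001


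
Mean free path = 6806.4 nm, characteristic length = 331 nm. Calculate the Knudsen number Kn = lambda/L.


Knudsen number Kn = lambda / L
Kn = 6806.4 / 331
Kn = 20.5631

20.5631


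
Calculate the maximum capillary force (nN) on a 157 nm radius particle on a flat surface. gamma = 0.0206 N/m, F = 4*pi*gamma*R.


Convert radius: R = 157 nm = 1.57e-07 m
F = 4 * pi * gamma * R
F = 4 * pi * 0.0206 * 1.57e-07
F = 4.06422e-08 N = 40.6422 nN

40.6422


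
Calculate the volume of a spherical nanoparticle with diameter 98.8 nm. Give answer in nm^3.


Radius r = 98.8/2 = 49.4 nm
Volume V = (4/3) * pi * r^3
V = (4/3) * pi * (49.4)^3
V = 504974.51 nm^3

504974.51


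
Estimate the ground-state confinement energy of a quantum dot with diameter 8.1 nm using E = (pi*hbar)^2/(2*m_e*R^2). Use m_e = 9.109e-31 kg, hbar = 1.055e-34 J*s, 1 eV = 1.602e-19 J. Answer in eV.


Radius R = 8.1/2 = 4.05 nm = 4.05e-09 m
E = (pi * 1.055e-34)^2 / (2 * 9.109e-31 * (4.05e-09)^2)
E(J) = 3.67616e-21
E = E(J) / 1.602e-19 = 0.0229 eV

0.0229


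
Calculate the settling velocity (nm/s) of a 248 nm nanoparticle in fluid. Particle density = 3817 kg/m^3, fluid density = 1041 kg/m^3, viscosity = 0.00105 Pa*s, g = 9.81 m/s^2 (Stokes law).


Radius R = 248/2 nm = 1.24e-07 m
Density difference = 3817 - 1041 = 2776 kg/m^3
v = 2 * R^2 * (rho_p - rho_f) * g / (9 * eta)
v = 2 * (1.24e-07)^2 * 2776 * 9.81 / (9 * 0.00105)
v = 8.86196e-08 m/s = 88.6196 nm/s

88.6196


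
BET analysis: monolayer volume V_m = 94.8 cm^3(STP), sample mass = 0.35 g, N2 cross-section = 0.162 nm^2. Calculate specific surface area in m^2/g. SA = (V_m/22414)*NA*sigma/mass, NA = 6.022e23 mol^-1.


Number of moles in monolayer = V_m / 22414 = 94.8 / 22414 = 0.0042295
Number of molecules = moles * NA = 0.0042295 * 6.022e23
SA = molecules * sigma / mass
SA = (94.8 / 22414) * 6.022e23 * 0.162e-18 / 0.35
SA = 1178.9 m^2/g

1178.9


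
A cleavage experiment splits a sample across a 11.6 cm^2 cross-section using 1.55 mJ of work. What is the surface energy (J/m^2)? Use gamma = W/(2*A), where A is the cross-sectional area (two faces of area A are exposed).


Convert: A = 11.6 cm^2 = 0.00116 m^2, W = 1.55 mJ = 0.00155 J
Cleaving exposes two faces of area A, so total new surface = 2*A and gamma = W / (2*A)
gamma = 0.00155 / (2 * 0.00116)
gamma = 0.668 J/m^2

0.668


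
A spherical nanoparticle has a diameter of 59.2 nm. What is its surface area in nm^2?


Radius r = 59.2/2 = 29.6 nm
Surface area SA = 4 * pi * r^2
SA = 4 * pi * (29.6)^2
SA = 11010.15 nm^2

11010.15


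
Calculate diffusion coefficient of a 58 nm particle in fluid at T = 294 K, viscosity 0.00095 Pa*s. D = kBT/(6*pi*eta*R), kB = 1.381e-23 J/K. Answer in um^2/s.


Radius R = 58/2 = 29 nm = 2.9e-08 m
D = kB*T / (6*pi*eta*R)
D = 1.381e-23 * 294 / (6 * pi * 0.00095 * 2.9e-08)
D = 7.81841e-12 m^2/s = 7.818 um^2/s

7.818


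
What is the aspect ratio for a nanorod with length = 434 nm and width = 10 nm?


Aspect ratio AR = length / diameter
AR = 434 / 10
AR = 43.4

43.4


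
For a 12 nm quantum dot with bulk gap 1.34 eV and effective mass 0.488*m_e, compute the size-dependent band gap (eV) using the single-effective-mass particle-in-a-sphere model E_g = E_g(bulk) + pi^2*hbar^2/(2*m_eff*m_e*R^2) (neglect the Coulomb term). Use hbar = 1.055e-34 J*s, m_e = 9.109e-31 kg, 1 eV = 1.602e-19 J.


Radius R = 12/2 nm = 6e-09 m
Confinement energy dE = pi^2 * hbar^2 / (2 * m_eff * m_e * R^2)
dE = pi^2 * (1.055e-34)^2 / (2 * 0.488 * 9.109e-31 * (6e-09)^2) J, divided by 1.602e-19 J/eV
dE = 0.0214 eV
Total band gap = E_g(bulk) + dE = 1.34 + 0.0214 = 1.3614 eV

1.3614


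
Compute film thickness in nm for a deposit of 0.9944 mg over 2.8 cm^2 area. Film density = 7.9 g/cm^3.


Convert: m = 0.9944 mg = 9.9440e-07 kg, A = 2.8 cm^2 = 2.8000e-04 m^2, rho = 7.9 g/cm^3 = 7900 kg/m^3
t = m / (A * rho)
t = 9.9440e-07 / (2.8000e-04 * 7900)
t = 4.4955e-07 m = 449.5 nm

449.5


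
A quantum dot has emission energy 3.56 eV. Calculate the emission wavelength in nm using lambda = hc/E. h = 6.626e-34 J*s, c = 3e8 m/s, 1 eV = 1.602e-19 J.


Convert energy: E = 3.56 eV = 3.56 * 1.602e-19 = 5.70312e-19 J
lambda = h*c / E = 6.626e-34 * 3e8 / 5.70312e-19
lambda = 3.48546e-07 m = 348.5 nm

348.5


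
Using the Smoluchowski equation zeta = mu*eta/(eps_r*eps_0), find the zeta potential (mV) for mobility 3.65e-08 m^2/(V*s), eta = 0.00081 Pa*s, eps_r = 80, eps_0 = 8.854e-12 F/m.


Smoluchowski equation: zeta = mu * eta / (eps_r * eps_0)
zeta = 3.65e-08 * 0.00081 / (80 * 8.854e-12)
zeta = 0.04174 V = 41.74 mV

41.74


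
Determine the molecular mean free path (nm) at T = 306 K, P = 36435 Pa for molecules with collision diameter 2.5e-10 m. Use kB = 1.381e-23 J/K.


Mean free path: lambda = kB*T / (sqrt(2) * pi * d^2 * P)
lambda = 1.381e-23 * 306 / (sqrt(2) * pi * (2.5e-10)^2 * 36435)
lambda = 4.17687e-07 m
lambda = 417.69 nm

417.69


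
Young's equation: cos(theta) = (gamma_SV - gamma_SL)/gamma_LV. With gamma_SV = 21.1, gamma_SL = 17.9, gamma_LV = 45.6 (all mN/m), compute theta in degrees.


cos(theta) = (gamma_SV - gamma_SL) / gamma_LV
cos(theta) = (21.1 - 17.9) / 45.6
cos(theta) = 0.070175
theta = arccos(0.070175) = 85.98 degrees

85.98


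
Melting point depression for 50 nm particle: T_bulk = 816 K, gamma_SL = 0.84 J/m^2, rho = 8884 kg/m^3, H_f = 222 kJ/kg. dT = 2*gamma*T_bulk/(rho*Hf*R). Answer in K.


Radius R = 50/2 = 25 nm = 2.5e-08 m
Convert H_f = 222 kJ/kg = 222000 J/kg
dT = 2 * gamma_SL * T_bulk / (rho * H_f * R)
dT = 2 * 0.84 * 816 / (8884 * 222000 * 2.5e-08)
dT = 27.8 K

27.8


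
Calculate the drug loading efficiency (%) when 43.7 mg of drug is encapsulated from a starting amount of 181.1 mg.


Drug loading efficiency = (drug loaded / drug initial) * 100
DLE = 43.7 / 181.1 * 100
DLE = 0.2413 * 100
DLE = 24.13%

24.13


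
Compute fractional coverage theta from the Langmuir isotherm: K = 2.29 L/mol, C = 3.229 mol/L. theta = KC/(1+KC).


Langmuir isotherm: theta = K*C / (1 + K*C)
K*C = 2.29 * 3.229 = 7.39441
theta = 7.39441 / (1 + 7.39441) = 7.39441 / 8.39441
theta = 0.8809

0.8809


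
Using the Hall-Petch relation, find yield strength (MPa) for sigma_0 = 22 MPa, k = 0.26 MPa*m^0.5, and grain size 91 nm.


d = 91 nm = 9.1e-08 m
sqrt(d) = 0.0003016621
Hall-Petch contribution = k / sqrt(d) = 0.26 / 0.0003016621 = 861.9 MPa
sigma = sigma_0 + k/sqrt(d) = 22 + 861.9 = 883.9 MPa

883.9


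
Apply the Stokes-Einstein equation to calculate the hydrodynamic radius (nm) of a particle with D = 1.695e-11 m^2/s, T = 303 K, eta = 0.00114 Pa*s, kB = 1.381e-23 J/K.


Stokes-Einstein: R = kB*T / (6*pi*eta*D)
R = 1.381e-23 * 303 / (6 * pi * 0.00114 * 1.695e-11)
R = 1.14884e-08 m = 11.49 nm

11.49


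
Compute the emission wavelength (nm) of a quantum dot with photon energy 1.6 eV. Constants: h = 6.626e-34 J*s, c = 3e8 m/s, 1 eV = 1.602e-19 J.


Convert energy: E = 1.6 eV = 1.6 * 1.602e-19 = 2.5632e-19 J
lambda = h*c / E = 6.626e-34 * 3e8 / 2.5632e-19
lambda = 7.75515e-07 m = 775.5 nm

775.5


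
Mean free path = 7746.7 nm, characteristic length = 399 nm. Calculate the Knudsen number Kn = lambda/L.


Knudsen number Kn = lambda / L
Kn = 7746.7 / 399
Kn = 19.4153

19.4153


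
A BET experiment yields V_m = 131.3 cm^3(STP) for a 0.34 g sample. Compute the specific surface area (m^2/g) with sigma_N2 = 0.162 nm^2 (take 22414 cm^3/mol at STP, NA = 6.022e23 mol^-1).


Number of moles in monolayer = V_m / 22414 = 131.3 / 22414 = 0.00585795
Number of molecules = moles * NA = 0.00585795 * 6.022e23
SA = molecules * sigma / mass
SA = (131.3 / 22414) * 6.022e23 * 0.162e-18 / 0.34
SA = 1680.8 m^2/g

1680.8


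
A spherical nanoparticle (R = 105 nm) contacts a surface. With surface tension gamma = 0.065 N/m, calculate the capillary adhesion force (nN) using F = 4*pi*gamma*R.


Convert radius: R = 105 nm = 1.05e-07 m
F = 4 * pi * gamma * R
F = 4 * pi * 0.065 * 1.05e-07
F = 8.57655e-08 N = 85.7655 nN

85.7655


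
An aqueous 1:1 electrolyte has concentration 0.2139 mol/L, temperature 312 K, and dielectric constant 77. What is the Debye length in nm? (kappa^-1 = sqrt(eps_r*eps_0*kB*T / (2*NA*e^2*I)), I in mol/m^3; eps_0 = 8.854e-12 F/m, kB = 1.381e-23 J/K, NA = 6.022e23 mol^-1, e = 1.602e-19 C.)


Ionic strength I = 0.2139 * 1^2 * 1000 = 213.9 mol/m^3
kappa^-1 = sqrt(77 * 8.854e-12 * 1.381e-23 * 312 / (2 * 6.022e23 * (1.602e-19)^2 * 213.9))
kappa^-1 = 0.667 nm

0.667


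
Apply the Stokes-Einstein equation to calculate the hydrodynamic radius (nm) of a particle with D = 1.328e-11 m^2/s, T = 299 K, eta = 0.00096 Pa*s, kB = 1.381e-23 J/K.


Stokes-Einstein: R = kB*T / (6*pi*eta*D)
R = 1.381e-23 * 299 / (6 * pi * 0.00096 * 1.328e-11)
R = 1.71828e-08 m = 17.18 nm

17.18


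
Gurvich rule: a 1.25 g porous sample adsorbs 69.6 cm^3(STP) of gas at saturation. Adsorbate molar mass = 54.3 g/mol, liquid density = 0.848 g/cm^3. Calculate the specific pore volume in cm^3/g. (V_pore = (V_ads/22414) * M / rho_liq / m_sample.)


Moles adsorbed n = V_ads / 22414 = 69.6 / 22414 = 3.105202e-03 mol
Liquid volume V_liq = n * M / rho_liq = 3.105202e-03 * 54.3 / 0.848 = 0.19884 cm^3
Specific pore volume V_pore = V_liq / m_sample = 0.19884 / 1.25
V_pore = 0.1591 cm^3/g

0.1591


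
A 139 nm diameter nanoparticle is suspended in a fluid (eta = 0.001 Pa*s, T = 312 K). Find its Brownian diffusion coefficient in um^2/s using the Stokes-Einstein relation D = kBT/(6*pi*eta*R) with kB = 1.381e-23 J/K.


Radius R = 139/2 = 69.5 nm = 6.95e-08 m
D = kB*T / (6*pi*eta*R)
D = 1.381e-23 * 312 / (6 * pi * 0.001 * 6.95e-08)
D = 3.28899e-12 m^2/s = 3.289 um^2/s

3.289


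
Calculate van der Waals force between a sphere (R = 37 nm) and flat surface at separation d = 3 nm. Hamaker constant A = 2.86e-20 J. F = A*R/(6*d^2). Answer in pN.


Convert to SI: R = 37 nm = 3.7e-08 m, d = 3 nm = 3e-09 m
F = A * R / (6 * d^2)
F = 2.86e-20 * 3.7e-08 / (6 * (3e-09)^2)
F = 1.95963e-11 N = 19.596 pN

19.596


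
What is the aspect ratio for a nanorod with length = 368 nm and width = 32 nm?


Aspect ratio AR = length / diameter
AR = 368 / 32
AR = 11.5

11.5


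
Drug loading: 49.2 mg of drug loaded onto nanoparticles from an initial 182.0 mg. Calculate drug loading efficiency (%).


Drug loading efficiency = (drug loaded / drug initial) * 100
DLE = 49.2 / 182.0 * 100
DLE = 0.2703 * 100
DLE = 27.03%

27.03


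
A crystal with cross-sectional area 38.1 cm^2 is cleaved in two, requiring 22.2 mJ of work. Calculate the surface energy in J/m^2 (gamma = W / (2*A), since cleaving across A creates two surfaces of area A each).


Convert: A = 38.1 cm^2 = 0.00381 m^2, W = 22.2 mJ = 0.0222 J
Cleaving exposes two faces of area A, so total new surface = 2*A and gamma = W / (2*A)
gamma = 0.0222 / (2 * 0.00381)
gamma = 2.913 J/m^2

2.913


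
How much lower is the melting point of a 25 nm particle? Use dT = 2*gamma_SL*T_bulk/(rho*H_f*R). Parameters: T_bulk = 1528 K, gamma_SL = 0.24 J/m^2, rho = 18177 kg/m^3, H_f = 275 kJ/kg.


Radius R = 25/2 = 12.5 nm = 1.25e-08 m
Convert H_f = 275 kJ/kg = 275000 J/kg
dT = 2 * gamma_SL * T_bulk / (rho * H_f * R)
dT = 2 * 0.24 * 1528 / (18177 * 275000 * 1.25e-08)
dT = 11.7 K

11.7


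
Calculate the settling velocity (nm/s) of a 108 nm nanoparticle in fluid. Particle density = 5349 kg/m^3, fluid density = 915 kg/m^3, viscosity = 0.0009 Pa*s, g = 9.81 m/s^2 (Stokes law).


Radius R = 108/2 nm = 5.4e-08 m
Density difference = 5349 - 915 = 4434 kg/m^3
v = 2 * R^2 * (rho_p - rho_f) * g / (9 * eta)
v = 2 * (5.4e-08)^2 * 4434 * 9.81 / (9 * 0.0009)
v = 3.13182e-08 m/s = 31.3182 nm/s

31.3182


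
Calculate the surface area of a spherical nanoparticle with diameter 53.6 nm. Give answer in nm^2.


Radius r = 53.6/2 = 26.8 nm
Surface area SA = 4 * pi * r^2
SA = 4 * pi * (26.8)^2
SA = 9025.67 nm^2

9025.67


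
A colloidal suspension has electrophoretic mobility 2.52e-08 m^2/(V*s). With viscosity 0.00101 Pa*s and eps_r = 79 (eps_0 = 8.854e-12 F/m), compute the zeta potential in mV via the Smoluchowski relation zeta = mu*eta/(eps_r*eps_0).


Smoluchowski equation: zeta = mu * eta / (eps_r * eps_0)
zeta = 2.52e-08 * 0.00101 / (79 * 8.854e-12)
zeta = 0.036388 V = 36.39 mV

36.39


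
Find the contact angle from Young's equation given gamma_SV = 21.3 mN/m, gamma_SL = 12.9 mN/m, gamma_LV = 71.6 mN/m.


cos(theta) = (gamma_SV - gamma_SL) / gamma_LV
cos(theta) = (21.3 - 12.9) / 71.6
cos(theta) = 0.117318
theta = arccos(0.117318) = 83.26 degrees

83.26


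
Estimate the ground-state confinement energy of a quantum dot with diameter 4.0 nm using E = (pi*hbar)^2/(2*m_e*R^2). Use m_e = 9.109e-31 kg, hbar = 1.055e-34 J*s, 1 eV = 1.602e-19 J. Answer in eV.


Radius R = 4.0/2 = 2 nm = 2e-09 m
E = (pi * 1.055e-34)^2 / (2 * 9.109e-31 * (2e-09)^2)
E(J) = 1.50745e-20
E = E(J) / 1.602e-19 = 0.0941 eV

0.0941


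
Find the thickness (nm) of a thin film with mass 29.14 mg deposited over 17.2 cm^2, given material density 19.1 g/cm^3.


Convert: m = 29.14 mg = 2.9140e-05 kg, A = 17.2 cm^2 = 1.7200e-03 m^2, rho = 19.1 g/cm^3 = 19100 kg/m^3
t = m / (A * rho)
t = 2.9140e-05 / (1.7200e-03 * 19100)
t = 8.8701e-07 m = 887.0 nm

887.0


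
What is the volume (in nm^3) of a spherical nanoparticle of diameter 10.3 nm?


Radius r = 10.3/2 = 5.15 nm
Volume V = (4/3) * pi * r^3
V = (4/3) * pi * (5.15)^3
V = 572.15 nm^3

572.15


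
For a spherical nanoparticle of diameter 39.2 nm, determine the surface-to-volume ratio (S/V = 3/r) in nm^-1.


Radius r = 39.2/2 = 19.6 nm
S/V = 3 / r = 3 / 19.6
S/V = 0.1531 nm^-1

0.1531


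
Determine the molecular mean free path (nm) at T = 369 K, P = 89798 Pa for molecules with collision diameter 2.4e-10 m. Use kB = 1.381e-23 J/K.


Mean free path: lambda = kB*T / (sqrt(2) * pi * d^2 * P)
lambda = 1.381e-23 * 369 / (sqrt(2) * pi * (2.4e-10)^2 * 89798)
lambda = 2.21751e-07 m
lambda = 221.75 nm

221.75


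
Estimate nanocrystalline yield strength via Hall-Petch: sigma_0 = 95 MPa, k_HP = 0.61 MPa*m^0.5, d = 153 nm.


d = 153 nm = 1.53e-07 m
sqrt(d) = 0.0003911521
Hall-Petch contribution = k / sqrt(d) = 0.61 / 0.0003911521 = 1559.5 MPa
sigma = sigma_0 + k/sqrt(d) = 95 + 1559.5 = 1654.5 MPa

1654.5


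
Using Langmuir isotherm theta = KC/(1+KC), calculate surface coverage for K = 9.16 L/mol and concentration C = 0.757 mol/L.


Langmuir isotherm: theta = K*C / (1 + K*C)
K*C = 9.16 * 0.757 = 6.93412
theta = 6.93412 / (1 + 6.93412) = 6.93412 / 7.93412
theta = 0.874

0.874


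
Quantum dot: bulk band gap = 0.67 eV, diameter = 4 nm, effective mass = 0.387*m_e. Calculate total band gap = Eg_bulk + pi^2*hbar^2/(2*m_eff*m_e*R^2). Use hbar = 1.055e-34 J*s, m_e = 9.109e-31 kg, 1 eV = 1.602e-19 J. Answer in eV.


Radius R = 4/2 nm = 2e-09 m
Confinement energy dE = pi^2 * hbar^2 / (2 * m_eff * m_e * R^2)
dE = pi^2 * (1.055e-34)^2 / (2 * 0.387 * 9.109e-31 * (2e-09)^2) J, divided by 1.602e-19 J/eV
dE = 0.2431 eV
Total band gap = E_g(bulk) + dE = 0.67 + 0.2431 = 0.9131 eV

0.9131


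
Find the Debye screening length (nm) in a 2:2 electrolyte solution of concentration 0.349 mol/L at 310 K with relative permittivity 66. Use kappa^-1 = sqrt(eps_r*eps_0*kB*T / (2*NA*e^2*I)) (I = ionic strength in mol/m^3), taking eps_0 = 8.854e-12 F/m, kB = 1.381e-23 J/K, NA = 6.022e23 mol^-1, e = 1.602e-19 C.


Ionic strength I = 0.349 * 2^2 * 1000 = 1396 mol/m^3
kappa^-1 = sqrt(66 * 8.854e-12 * 1.381e-23 * 310 / (2 * 6.022e23 * (1.602e-19)^2 * 1396))
kappa^-1 = 0.241 nm

0.241


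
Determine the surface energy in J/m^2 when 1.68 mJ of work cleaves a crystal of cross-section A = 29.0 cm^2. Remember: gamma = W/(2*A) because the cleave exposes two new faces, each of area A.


Convert: A = 29.0 cm^2 = 0.0029 m^2, W = 1.68 mJ = 0.00168 J
Cleaving exposes two faces of area A, so total new surface = 2*A and gamma = W / (2*A)
gamma = 0.00168 / (2 * 0.0029)
gamma = 0.29 J/m^2

0.29


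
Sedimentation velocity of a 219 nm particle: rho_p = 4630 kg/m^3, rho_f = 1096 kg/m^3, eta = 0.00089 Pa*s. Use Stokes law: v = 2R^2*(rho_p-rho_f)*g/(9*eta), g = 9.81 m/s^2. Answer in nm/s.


Radius R = 219/2 nm = 1.095e-07 m
Density difference = 4630 - 1096 = 3534 kg/m^3
v = 2 * R^2 * (rho_p - rho_f) * g / (9 * eta)
v = 2 * (1.095e-07)^2 * 3534 * 9.81 / (9 * 0.00089)
v = 1.03791e-07 m/s = 103.7914 nm/s

103.7914


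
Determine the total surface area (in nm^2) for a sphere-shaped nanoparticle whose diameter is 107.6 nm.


Radius r = 107.6/2 = 53.8 nm
Surface area SA = 4 * pi * r^2
SA = 4 * pi * (53.8)^2
SA = 36372.61 nm^2

36372.61


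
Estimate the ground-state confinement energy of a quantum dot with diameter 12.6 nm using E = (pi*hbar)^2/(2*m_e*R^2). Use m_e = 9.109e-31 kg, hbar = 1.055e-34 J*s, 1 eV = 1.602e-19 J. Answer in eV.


Radius R = 12.6/2 = 6.3 nm = 6.3e-09 m
E = (pi * 1.055e-34)^2 / (2 * 9.109e-31 * (6.3e-09)^2)
E(J) = 1.51923e-21
E = E(J) / 1.602e-19 = 0.0095 eV

0.0095


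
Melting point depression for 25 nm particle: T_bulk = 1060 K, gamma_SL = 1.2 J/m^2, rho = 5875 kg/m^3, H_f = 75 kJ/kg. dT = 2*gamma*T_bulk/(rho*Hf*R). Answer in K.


Radius R = 25/2 = 12.5 nm = 1.25e-08 m
Convert H_f = 75 kJ/kg = 75000 J/kg
dT = 2 * gamma_SL * T_bulk / (rho * H_f * R)
dT = 2 * 1.2 * 1060 / (5875 * 75000 * 1.25e-08)
dT = 461.9 K

461.9


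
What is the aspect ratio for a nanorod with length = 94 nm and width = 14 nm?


Aspect ratio AR = length / diameter
AR = 94 / 14
AR = 6.71

6.71


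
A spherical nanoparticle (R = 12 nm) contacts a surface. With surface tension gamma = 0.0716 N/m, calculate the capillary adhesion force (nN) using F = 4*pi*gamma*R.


Convert radius: R = 12 nm = 1.2e-08 m
F = 4 * pi * gamma * R
F = 4 * pi * 0.0716 * 1.2e-08
F = 1.0797e-08 N = 10.797 nN

10.797


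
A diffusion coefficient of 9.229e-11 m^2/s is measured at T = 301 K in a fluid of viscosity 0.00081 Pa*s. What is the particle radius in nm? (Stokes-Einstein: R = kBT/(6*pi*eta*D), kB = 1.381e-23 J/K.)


Stokes-Einstein: R = kB*T / (6*pi*eta*D)
R = 1.381e-23 * 301 / (6 * pi * 0.00081 * 9.229e-11)
R = 2.94998e-09 m = 2.95 nm

2.95


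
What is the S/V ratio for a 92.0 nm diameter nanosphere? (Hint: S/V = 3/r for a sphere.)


Radius r = 92.0/2 = 46 nm
S/V = 3 / r = 3 / 46
S/V = 0.0652 nm^-1

0.0652


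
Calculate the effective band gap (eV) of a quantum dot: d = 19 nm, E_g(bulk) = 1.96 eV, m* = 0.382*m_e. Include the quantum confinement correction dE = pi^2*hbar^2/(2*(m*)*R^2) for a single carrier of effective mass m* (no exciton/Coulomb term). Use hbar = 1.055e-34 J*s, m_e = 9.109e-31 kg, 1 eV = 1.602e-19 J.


Radius R = 19/2 nm = 9.5e-09 m
Confinement energy dE = pi^2 * hbar^2 / (2 * m_eff * m_e * R^2)
dE = pi^2 * (1.055e-34)^2 / (2 * 0.382 * 9.109e-31 * (9.5e-09)^2) J, divided by 1.602e-19 J/eV
dE = 0.0109 eV
Total band gap = E_g(bulk) + dE = 1.96 + 0.0109 = 1.9709 eV

1.9709


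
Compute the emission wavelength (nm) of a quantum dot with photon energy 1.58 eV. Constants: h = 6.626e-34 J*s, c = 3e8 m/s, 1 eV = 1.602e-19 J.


Convert energy: E = 1.58 eV = 1.58 * 1.602e-19 = 2.53116e-19 J
lambda = h*c / E = 6.626e-34 * 3e8 / 2.53116e-19
lambda = 7.85332e-07 m = 785.3 nm

785.3


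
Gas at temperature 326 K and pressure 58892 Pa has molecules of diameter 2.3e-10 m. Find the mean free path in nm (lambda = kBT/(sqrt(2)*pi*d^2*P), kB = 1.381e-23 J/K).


Mean free path: lambda = kB*T / (sqrt(2) * pi * d^2 * P)
lambda = 1.381e-23 * 326 / (sqrt(2) * pi * (2.3e-10)^2 * 58892)
lambda = 3.25263e-07 m
lambda = 325.26 nm

325.26


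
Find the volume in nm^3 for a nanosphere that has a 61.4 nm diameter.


Radius r = 61.4/2 = 30.7 nm
Volume V = (4/3) * pi * r^3
V = (4/3) * pi * (30.7)^3
V = 121200.31 nm^3

121200.31


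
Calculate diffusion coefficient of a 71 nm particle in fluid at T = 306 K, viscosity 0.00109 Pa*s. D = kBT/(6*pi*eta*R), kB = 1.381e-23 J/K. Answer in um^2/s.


Radius R = 71/2 = 35.5 nm = 3.55e-08 m
D = kB*T / (6*pi*eta*R)
D = 1.381e-23 * 306 / (6 * pi * 0.00109 * 3.55e-08)
D = 5.79374e-12 m^2/s = 5.794 um^2/s

5.794


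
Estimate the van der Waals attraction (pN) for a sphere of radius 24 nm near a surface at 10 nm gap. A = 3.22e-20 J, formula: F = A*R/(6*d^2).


Convert to SI: R = 24 nm = 2.4e-08 m, d = 10 nm = 1e-08 m
F = A * R / (6 * d^2)
F = 3.22e-20 * 2.4e-08 / (6 * (1e-08)^2)
F = 1.288e-12 N = 1.288 pN

1.288


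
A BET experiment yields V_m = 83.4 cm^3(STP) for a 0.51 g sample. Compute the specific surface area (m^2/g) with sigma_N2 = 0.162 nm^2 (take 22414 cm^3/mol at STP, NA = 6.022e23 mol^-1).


Number of moles in monolayer = V_m / 22414 = 83.4 / 22414 = 0.00372089
Number of molecules = moles * NA = 0.00372089 * 6.022e23
SA = molecules * sigma / mass
SA = (83.4 / 22414) * 6.022e23 * 0.162e-18 / 0.51
SA = 711.8 m^2/g

711.8


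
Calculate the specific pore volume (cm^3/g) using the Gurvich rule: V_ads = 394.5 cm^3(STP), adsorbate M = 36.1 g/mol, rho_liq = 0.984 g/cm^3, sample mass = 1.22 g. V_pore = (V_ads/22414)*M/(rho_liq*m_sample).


Moles adsorbed n = V_ads / 22414 = 394.5 / 22414 = 1.760061e-02 mol
Liquid volume V_liq = n * M / rho_liq = 1.760061e-02 * 36.1 / 0.984 = 0.64571 cm^3
Specific pore volume V_pore = V_liq / m_sample = 0.64571 / 1.22
V_pore = 0.5293 cm^3/g

0.5293


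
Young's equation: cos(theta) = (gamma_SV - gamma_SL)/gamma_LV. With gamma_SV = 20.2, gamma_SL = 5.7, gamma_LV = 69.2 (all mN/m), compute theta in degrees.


cos(theta) = (gamma_SV - gamma_SL) / gamma_LV
cos(theta) = (20.2 - 5.7) / 69.2
cos(theta) = 0.209538
theta = arccos(0.209538) = 77.9 degrees

77.9


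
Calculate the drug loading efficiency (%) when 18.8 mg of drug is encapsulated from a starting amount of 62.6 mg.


Drug loading efficiency = (drug loaded / drug initial) * 100
DLE = 18.8 / 62.6 * 100
DLE = 0.3003 * 100
DLE = 30.03%

30.03


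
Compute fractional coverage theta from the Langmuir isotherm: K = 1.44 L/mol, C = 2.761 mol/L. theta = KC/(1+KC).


Langmuir isotherm: theta = K*C / (1 + K*C)
K*C = 1.44 * 2.761 = 3.97584
theta = 3.97584 / (1 + 3.97584) = 3.97584 / 4.97584
theta = 0.799

0.799


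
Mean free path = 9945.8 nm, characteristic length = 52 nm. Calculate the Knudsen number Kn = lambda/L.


Knudsen number Kn = lambda / L
Kn = 9945.8 / 52
Kn = 191.2654

191.2654


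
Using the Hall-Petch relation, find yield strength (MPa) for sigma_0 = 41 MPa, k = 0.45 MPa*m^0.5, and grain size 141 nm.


d = 141 nm = 1.41e-07 m
sqrt(d) = 0.0003754997
Hall-Petch contribution = k / sqrt(d) = 0.45 / 0.0003754997 = 1198.4 MPa
sigma = sigma_0 + k/sqrt(d) = 41 + 1198.4 = 1239.4 MPa

1239.4


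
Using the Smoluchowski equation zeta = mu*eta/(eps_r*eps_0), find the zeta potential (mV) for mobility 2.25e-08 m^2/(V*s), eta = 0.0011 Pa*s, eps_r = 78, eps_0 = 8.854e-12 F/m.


Smoluchowski equation: zeta = mu * eta / (eps_r * eps_0)
zeta = 2.25e-08 * 0.0011 / (78 * 8.854e-12)
zeta = 0.035838 V = 35.84 mV

35.84


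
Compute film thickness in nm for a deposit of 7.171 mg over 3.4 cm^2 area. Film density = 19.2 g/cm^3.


Convert: m = 7.171 mg = 7.1710e-06 kg, A = 3.4 cm^2 = 3.4000e-04 m^2, rho = 19.2 g/cm^3 = 19200 kg/m^3
t = m / (A * rho)
t = 7.1710e-06 / (3.4000e-04 * 19200)
t = 1.0985e-06 m = 1098.5 nm

1098.5


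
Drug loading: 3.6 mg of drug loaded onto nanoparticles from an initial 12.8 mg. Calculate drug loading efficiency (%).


Drug loading efficiency = (drug loaded / drug initial) * 100
DLE = 3.6 / 12.8 * 100
DLE = 0.2812 * 100
DLE = 28.12%

28.12


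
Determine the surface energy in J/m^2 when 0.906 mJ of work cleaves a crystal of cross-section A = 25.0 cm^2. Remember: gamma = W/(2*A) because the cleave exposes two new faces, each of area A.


Convert: A = 25.0 cm^2 = 0.0025 m^2, W = 0.906 mJ = 0.000906 J
Cleaving exposes two faces of area A, so total new surface = 2*A and gamma = W / (2*A)
gamma = 0.000906 / (2 * 0.0025)
gamma = 0.181 J/m^2

0.181


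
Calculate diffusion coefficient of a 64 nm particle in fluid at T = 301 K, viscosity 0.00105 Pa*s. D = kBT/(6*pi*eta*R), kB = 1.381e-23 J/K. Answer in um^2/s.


Radius R = 64/2 = 32 nm = 3.2e-08 m
D = kB*T / (6*pi*eta*R)
D = 1.381e-23 * 301 / (6 * pi * 0.00105 * 3.2e-08)
D = 6.56326e-12 m^2/s = 6.563 um^2/s

6.563


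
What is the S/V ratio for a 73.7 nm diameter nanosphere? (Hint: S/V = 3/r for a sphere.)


Radius r = 73.7/2 = 36.85 nm
S/V = 3 / r = 3 / 36.85
S/V = 0.0814 nm^-1

0.0814


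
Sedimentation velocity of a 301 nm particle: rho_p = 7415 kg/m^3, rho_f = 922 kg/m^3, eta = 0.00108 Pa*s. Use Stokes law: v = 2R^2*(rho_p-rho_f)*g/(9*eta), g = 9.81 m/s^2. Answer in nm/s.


Radius R = 301/2 nm = 1.505e-07 m
Density difference = 7415 - 922 = 6493 kg/m^3
v = 2 * R^2 * (rho_p - rho_f) * g / (9 * eta)
v = 2 * (1.505e-07)^2 * 6493 * 9.81 / (9 * 0.00108)
v = 2.9686e-07 m/s = 296.8596 nm/s

296.8596


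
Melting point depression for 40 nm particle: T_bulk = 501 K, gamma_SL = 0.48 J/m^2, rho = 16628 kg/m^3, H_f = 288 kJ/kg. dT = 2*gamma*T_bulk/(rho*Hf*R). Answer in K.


Radius R = 40/2 = 20 nm = 2e-08 m
Convert H_f = 288 kJ/kg = 288000 J/kg
dT = 2 * gamma_SL * T_bulk / (rho * H_f * R)
dT = 2 * 0.48 * 501 / (16628 * 288000 * 2e-08)
dT = 5.0 K

5.0


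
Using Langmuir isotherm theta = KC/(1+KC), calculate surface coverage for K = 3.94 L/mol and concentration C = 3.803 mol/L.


Langmuir isotherm: theta = K*C / (1 + K*C)
K*C = 3.94 * 3.803 = 14.98382
theta = 14.98382 / (1 + 14.98382) = 14.98382 / 15.98382
theta = 0.9374

0.9374


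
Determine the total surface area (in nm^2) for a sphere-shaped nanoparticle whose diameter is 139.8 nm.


Radius r = 139.8/2 = 69.9 nm
Surface area SA = 4 * pi * r^2
SA = 4 * pi * (69.9)^2
SA = 61399.41 nm^2

61399.41


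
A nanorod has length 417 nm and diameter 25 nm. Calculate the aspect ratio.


Aspect ratio AR = length / diameter
AR = 417 / 25
AR = 16.68

16.68


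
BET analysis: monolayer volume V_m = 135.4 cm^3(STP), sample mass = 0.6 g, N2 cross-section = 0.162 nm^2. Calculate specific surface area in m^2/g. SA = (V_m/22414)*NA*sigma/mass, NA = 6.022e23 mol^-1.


Number of moles in monolayer = V_m / 22414 = 135.4 / 22414 = 0.00604087
Number of molecules = moles * NA = 0.00604087 * 6.022e23
SA = molecules * sigma / mass
SA = (135.4 / 22414) * 6.022e23 * 0.162e-18 / 0.6
SA = 982.2 m^2/g

982.2


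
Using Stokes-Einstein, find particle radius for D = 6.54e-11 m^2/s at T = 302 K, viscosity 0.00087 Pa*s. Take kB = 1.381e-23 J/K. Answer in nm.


Stokes-Einstein: R = kB*T / (6*pi*eta*D)
R = 1.381e-23 * 302 / (6 * pi * 0.00087 * 6.54e-11)
R = 3.88868e-09 m = 3.89 nm

3.89


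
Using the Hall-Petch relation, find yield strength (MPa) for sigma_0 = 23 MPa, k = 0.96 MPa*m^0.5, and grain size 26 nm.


d = 26 nm = 2.6e-08 m
sqrt(d) = 0.0001612452
Hall-Petch contribution = k / sqrt(d) = 0.96 / 0.0001612452 = 5953.7 MPa
sigma = sigma_0 + k/sqrt(d) = 23 + 5953.7 = 5976.7 MPa

5976.7


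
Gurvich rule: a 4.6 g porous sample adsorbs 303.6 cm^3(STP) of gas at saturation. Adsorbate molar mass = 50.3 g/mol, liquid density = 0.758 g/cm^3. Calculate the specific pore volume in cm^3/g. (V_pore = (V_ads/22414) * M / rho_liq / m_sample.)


Moles adsorbed n = V_ads / 22414 = 303.6 / 22414 = 1.354511e-02 mol
Liquid volume V_liq = n * M / rho_liq = 1.354511e-02 * 50.3 / 0.758 = 0.89884 cm^3
Specific pore volume V_pore = V_liq / m_sample = 0.89884 / 4.6
V_pore = 0.1954 cm^3/g

0.1954


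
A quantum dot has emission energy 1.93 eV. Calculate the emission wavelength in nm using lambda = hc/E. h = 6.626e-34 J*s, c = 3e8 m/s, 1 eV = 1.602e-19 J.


Convert energy: E = 1.93 eV = 1.93 * 1.602e-19 = 3.09186e-19 J
lambda = h*c / E = 6.626e-34 * 3e8 / 3.09186e-19
lambda = 6.42914e-07 m = 642.9 nm

642.9


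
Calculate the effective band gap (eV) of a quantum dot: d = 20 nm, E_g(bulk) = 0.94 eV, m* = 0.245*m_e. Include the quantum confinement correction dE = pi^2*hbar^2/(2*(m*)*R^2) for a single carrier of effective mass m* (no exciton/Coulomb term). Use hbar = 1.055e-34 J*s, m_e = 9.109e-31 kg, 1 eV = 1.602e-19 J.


Radius R = 20/2 nm = 1e-08 m
Confinement energy dE = pi^2 * hbar^2 / (2 * m_eff * m_e * R^2)
dE = pi^2 * (1.055e-34)^2 / (2 * 0.245 * 9.109e-31 * (1e-08)^2) J, divided by 1.602e-19 J/eV
dE = 0.0154 eV
Total band gap = E_g(bulk) + dE = 0.94 + 0.0154 = 0.9554 eV

0.9554


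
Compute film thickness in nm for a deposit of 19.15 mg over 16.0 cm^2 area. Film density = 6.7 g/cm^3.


Convert: m = 19.15 mg = 1.9150e-05 kg, A = 16.0 cm^2 = 1.6000e-03 m^2, rho = 6.7 g/cm^3 = 6700 kg/m^3
t = m / (A * rho)
t = 1.9150e-05 / (1.6000e-03 * 6700)
t = 1.7864e-06 m = 1786.4 nm

1786.4


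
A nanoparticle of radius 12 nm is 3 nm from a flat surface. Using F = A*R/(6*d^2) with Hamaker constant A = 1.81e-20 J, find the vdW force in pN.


Convert to SI: R = 12 nm = 1.2e-08 m, d = 3 nm = 3e-09 m
F = A * R / (6 * d^2)
F = 1.81e-20 * 1.2e-08 / (6 * (3e-09)^2)
F = 4.02222e-12 N = 4.022 pN

4.022


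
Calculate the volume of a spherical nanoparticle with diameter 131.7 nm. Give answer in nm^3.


Radius r = 131.7/2 = 65.85 nm
Volume V = (4/3) * pi * r^3
V = (4/3) * pi * (65.85)^3
V = 1196068.21 nm^3

1196068.21


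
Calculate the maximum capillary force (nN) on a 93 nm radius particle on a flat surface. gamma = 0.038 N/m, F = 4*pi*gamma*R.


Convert radius: R = 93 nm = 9.3e-08 m
F = 4 * pi * gamma * R
F = 4 * pi * 0.038 * 9.3e-08
F = 4.44096e-08 N = 44.4096 nN

44.4096


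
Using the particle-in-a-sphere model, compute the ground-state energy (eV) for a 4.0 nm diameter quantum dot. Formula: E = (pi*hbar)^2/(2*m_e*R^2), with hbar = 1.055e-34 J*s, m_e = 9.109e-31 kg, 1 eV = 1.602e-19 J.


Radius R = 4.0/2 = 2 nm = 2e-09 m
E = (pi * 1.055e-34)^2 / (2 * 9.109e-31 * (2e-09)^2)
E(J) = 1.50745e-20
E = E(J) / 1.602e-19 = 0.0941 eV

0.0941


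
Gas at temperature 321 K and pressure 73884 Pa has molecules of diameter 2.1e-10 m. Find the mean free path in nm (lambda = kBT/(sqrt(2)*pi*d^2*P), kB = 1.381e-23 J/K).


Mean free path: lambda = kB*T / (sqrt(2) * pi * d^2 * P)
lambda = 1.381e-23 * 321 / (sqrt(2) * pi * (2.1e-10)^2 * 73884)
lambda = 3.06228e-07 m
lambda = 306.23 nm

306.23


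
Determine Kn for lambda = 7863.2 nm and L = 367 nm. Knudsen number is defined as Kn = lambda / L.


Knudsen number Kn = lambda / L
Kn = 7863.2 / 367
Kn = 21.4256

21.4256


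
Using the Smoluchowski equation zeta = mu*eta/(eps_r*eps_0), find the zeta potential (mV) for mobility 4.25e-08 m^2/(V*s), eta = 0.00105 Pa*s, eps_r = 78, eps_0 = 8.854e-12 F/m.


Smoluchowski equation: zeta = mu * eta / (eps_r * eps_0)
zeta = 4.25e-08 * 0.00105 / (78 * 8.854e-12)
zeta = 0.064617 V = 64.62 mV

64.62


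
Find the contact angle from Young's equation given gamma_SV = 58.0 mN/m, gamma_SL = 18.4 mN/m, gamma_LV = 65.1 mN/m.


cos(theta) = (gamma_SV - gamma_SL) / gamma_LV
cos(theta) = (58.0 - 18.4) / 65.1
cos(theta) = 0.608295
theta = arccos(0.608295) = 52.53 degrees

52.53


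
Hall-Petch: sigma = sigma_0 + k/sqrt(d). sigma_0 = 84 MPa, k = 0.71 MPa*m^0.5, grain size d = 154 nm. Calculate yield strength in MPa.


d = 154 nm = 1.54e-07 m
sqrt(d) = 0.0003924283
Hall-Petch contribution = k / sqrt(d) = 0.71 / 0.0003924283 = 1809.2 MPa
sigma = sigma_0 + k/sqrt(d) = 84 + 1809.2 = 1893.2 MPa

1893.2


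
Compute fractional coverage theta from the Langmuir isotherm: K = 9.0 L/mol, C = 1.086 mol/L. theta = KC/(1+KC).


Langmuir isotherm: theta = K*C / (1 + K*C)
K*C = 9.0 * 1.086 = 9.774
theta = 9.774 / (1 + 9.774) = 9.774 / 10.774
theta = 0.9072

0.9072


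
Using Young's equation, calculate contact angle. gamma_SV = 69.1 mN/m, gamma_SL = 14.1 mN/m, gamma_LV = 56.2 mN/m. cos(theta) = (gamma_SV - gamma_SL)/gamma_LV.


cos(theta) = (gamma_SV - gamma_SL) / gamma_LV
cos(theta) = (69.1 - 14.1) / 56.2
cos(theta) = 0.978648
theta = arccos(0.978648) = 11.86 degrees

11.86


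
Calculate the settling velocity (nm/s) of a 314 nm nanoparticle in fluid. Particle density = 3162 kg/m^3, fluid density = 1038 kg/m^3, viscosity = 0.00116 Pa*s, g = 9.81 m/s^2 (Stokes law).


Radius R = 314/2 nm = 1.57e-07 m
Density difference = 3162 - 1038 = 2124 kg/m^3
v = 2 * R^2 * (rho_p - rho_f) * g / (9 * eta)
v = 2 * (1.57e-07)^2 * 2124 * 9.81 / (9 * 0.00116)
v = 9.83903e-08 m/s = 98.3903 nm/s

98.3903


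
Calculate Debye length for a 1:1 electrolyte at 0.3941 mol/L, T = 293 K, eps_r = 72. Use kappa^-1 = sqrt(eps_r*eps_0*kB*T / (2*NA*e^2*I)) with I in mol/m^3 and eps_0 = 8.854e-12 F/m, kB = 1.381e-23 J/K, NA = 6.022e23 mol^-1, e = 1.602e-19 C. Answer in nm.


Ionic strength I = 0.3941 * 1^2 * 1000 = 394.1 mol/m^3
kappa^-1 = sqrt(72 * 8.854e-12 * 1.381e-23 * 293 / (2 * 6.022e23 * (1.602e-19)^2 * 394.1))
kappa^-1 = 0.46 nm

0.46
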